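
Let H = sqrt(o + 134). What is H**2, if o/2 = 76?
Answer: 286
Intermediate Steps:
o = 152 (o = 2*76 = 152)
H = sqrt(286) (H = sqrt(152 + 134) = sqrt(286) ≈ 16.912)
H**2 = (sqrt(286))**2 = 286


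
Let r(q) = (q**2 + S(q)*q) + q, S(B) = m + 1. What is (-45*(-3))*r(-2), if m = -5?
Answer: 1350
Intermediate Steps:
S(B) = -4 (S(B) = -5 + 1 = -4)
r(q) = q**2 - 3*q (r(q) = (q**2 - 4*q) + q = q**2 - 3*q)
(-45*(-3))*r(-2) = (-45*(-3))*(-2*(-3 - 2)) = 135*(-2*(-5)) = 135*10 = 1350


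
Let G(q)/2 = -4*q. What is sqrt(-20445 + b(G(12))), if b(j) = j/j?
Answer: 2*I*sqrt(5111) ≈ 142.98*I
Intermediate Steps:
G(q) = -8*q (G(q) = 2*(-4*q) = -8*q)
b(j) = 1
sqrt(-20445 + b(G(12))) = sqrt(-20445 + 1) = sqrt(-20444) = 2*I*sqrt(5111)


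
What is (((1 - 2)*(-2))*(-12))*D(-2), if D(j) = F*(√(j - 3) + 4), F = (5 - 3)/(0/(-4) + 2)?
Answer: -96 - 24*I*√5 ≈ -96.0 - 53.666*I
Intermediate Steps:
F = 1 (F = 2/(0*(-¼) + 2) = 2/(0 + 2) = 2/2 = 2*(½) = 1)
D(j) = 4 + √(-3 + j) (D(j) = 1*(√(j - 3) + 4) = 1*(√(-3 + j) + 4) = 1*(4 + √(-3 + j)) = 4 + √(-3 + j))
(((1 - 2)*(-2))*(-12))*D(-2) = (((1 - 2)*(-2))*(-12))*(4 + √(-3 - 2)) = (-1*(-2)*(-12))*(4 + √(-5)) = (2*(-12))*(4 + I*√5) = -24*(4 + I*√5) = -96 - 24*I*√5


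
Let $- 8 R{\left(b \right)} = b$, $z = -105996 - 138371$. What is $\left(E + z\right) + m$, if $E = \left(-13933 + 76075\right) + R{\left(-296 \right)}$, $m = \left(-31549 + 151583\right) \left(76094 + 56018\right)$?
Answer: $15857749620$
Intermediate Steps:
$z = -244367$
$R{\left(b \right)} = - \frac{b}{8}$
$m = 15857931808$ ($m = 120034 \cdot 132112 = 15857931808$)
$E = 62179$ ($E = \left(-13933 + 76075\right) - -37 = 62142 + 37 = 62179$)
$\left(E + z\right) + m = \left(62179 - 244367\right) + 15857931808 = -182188 + 15857931808 = 15857749620$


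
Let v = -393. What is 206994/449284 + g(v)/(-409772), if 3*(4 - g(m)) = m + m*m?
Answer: 1226024775/2092090946 ≈ 0.58603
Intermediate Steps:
g(m) = 4 - m/3 - m²/3 (g(m) = 4 - (m + m*m)/3 = 4 - (m + m²)/3 = 4 + (-m/3 - m²/3) = 4 - m/3 - m²/3)
206994/449284 + g(v)/(-409772) = 206994/449284 + (4 - ⅓*(-393) - ⅓*(-393)²)/(-409772) = 206994*(1/449284) + (4 + 131 - ⅓*154449)*(-1/409772) = 103497/224642 + (4 + 131 - 51483)*(-1/409772) = 103497/224642 - 51348*(-1/409772) = 103497/224642 + 1167/9313 = 1226024775/2092090946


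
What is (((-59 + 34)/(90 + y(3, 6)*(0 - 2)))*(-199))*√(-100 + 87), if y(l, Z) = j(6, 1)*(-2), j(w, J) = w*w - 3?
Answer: 4975*I*√13/222 ≈ 80.8*I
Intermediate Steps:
j(w, J) = -3 + w² (j(w, J) = w² - 3 = -3 + w²)
y(l, Z) = -66 (y(l, Z) = (-3 + 6²)*(-2) = (-3 + 36)*(-2) = 33*(-2) = -66)
(((-59 + 34)/(90 + y(3, 6)*(0 - 2)))*(-199))*√(-100 + 87) = (((-59 + 34)/(90 - 66*(0 - 2)))*(-199))*√(-100 + 87) = (-25/(90 - 66*(-2))*(-199))*√(-13) = (-25/(90 + 132)*(-199))*(I*√13) = (-25/222*(-199))*(I*√13) = 4975*(I*√13)/222 = 4975*I*√13/222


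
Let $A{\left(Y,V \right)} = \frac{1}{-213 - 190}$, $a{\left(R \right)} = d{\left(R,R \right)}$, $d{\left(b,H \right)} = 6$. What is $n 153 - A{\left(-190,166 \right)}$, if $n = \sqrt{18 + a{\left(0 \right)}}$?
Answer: $\frac{1}{403} + 306 \sqrt{6} \approx 749.55$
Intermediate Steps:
$a{\left(R \right)} = 6$
$A{\left(Y,V \right)} = - \frac{1}{403}$ ($A{\left(Y,V \right)} = \frac{1}{-403} = - \frac{1}{403}$)
$n = 2 \sqrt{6}$ ($n = \sqrt{18 + 6} = \sqrt{24} = 2 \sqrt{6} \approx 4.899$)
$n 153 - A{\left(-190,166 \right)} = 2 \sqrt{6} \cdot 153 - - \frac{1}{403} = 306 \sqrt{6} + \frac{1}{403} = \frac{1}{403} + 306 \sqrt{6}$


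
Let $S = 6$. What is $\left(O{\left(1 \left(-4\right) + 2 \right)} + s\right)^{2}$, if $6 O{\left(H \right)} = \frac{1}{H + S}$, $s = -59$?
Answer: $\frac{2002225}{576} \approx 3476.1$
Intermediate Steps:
$O{\left(H \right)} = \frac{1}{6 \left(6 + H\right)}$ ($O{\left(H \right)} = \frac{1}{6 \left(H + 6\right)} = \frac{1}{6 \left(6 + H\right)}$)
$\left(O{\left(1 \left(-4\right) + 2 \right)} + s\right)^{2} = \left(\frac{1}{6 \left(6 + \left(1 \left(-4\right) + 2\right)\right)} - 59\right)^{2} = \left(\frac{1}{6 \left(6 + \left(-4 + 2\right)\right)} - 59\right)^{2} = \left(\frac{1}{6 \left(6 - 2\right)} - 59\right)^{2} = \left(\frac{1}{6 \cdot 4} - 59\right)^{2} = \left(\frac{1}{6} \cdot \frac{1}{4} - 59\right)^{2} = \left(\frac{1}{24} - 59\right)^{2} = \left(- \frac{1415}{24}\right)^{2} = \frac{2002225}{576}$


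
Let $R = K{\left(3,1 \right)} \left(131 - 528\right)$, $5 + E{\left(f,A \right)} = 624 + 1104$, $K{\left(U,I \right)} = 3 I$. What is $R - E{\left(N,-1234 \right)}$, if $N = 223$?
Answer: $-2914$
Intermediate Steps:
$E{\left(f,A \right)} = 1723$ ($E{\left(f,A \right)} = -5 + \left(624 + 1104\right) = -5 + 1728 = 1723$)
$R = -1191$ ($R = 3 \cdot 1 \left(131 - 528\right) = 3 \left(-397\right) = -1191$)
$R - E{\left(N,-1234 \right)} = -1191 - 1723 = -2914$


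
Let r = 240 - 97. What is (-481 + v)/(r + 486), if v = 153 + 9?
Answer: -319/629 ≈ -0.50715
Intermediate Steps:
r = 143
v = 162
(-481 + v)/(r + 486) = (-481 + 162)/(143 + 486) = -319/629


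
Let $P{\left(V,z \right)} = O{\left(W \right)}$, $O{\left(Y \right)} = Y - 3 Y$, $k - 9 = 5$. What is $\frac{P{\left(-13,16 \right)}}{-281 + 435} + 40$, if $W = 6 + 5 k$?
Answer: $\frac{3004}{77} \approx 39.013$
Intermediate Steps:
$k = 14$ ($k = 9 + 5 = 14$)
$W = 76$ ($W = 6 + 5 \cdot 14 = 6 + 70 = 76$)
$O{\left(Y \right)} = - 2 Y$
$P{\left(V,z \right)} = -152$ ($P{\left(V,z \right)} = \left(-2\right) 76 = -152$)
$\frac{P{\left(-13,16 \right)}}{-281 + 435} + 40 = - \frac{152}{-281 + 435} + 40 = - \frac{152}{154} + 40 = \left(-152\right) \frac{1}{154} + 40 = - \frac{76}{77} + 40 = \frac{3004}{77}$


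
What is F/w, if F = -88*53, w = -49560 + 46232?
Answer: 583/416 ≈ 1.4014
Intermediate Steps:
w = -3328
F = -4664
F/w = -4664/(-3328) = -4664*(-1/3328) = 583/416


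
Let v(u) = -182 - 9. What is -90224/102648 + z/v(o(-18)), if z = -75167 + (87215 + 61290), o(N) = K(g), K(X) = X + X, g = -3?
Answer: -943153976/2450721 ≈ -384.85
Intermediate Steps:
K(X) = 2*X
o(N) = -6 (o(N) = 2*(-3) = -6)
v(u) = -191
z = 73338 (z = -75167 + 148505 = 73338)
-90224/102648 + z/v(o(-18)) = -90224/102648 + 73338/(-191) = -90224*1/102648 + 73338*(-1/191) = -11278/12831 - 73338/191 = -943153976/2450721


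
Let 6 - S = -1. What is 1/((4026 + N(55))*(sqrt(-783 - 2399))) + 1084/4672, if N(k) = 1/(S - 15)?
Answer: 271/1168 - 4*I*sqrt(3182)/51241337 ≈ 0.23202 - 4.4034e-6*I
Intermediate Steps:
S = 7 (S = 6 - 1*(-1) = 6 + 1 = 7)
N(k) = -1/8 (N(k) = 1/(7 - 15) = 1/(-8) = -1/8)
1/((4026 + N(55))*(sqrt(-783 - 2399))) + 1084/4672 = 1/((4026 - 1/8)*(sqrt(-783 - 2399))) + 1084/4672 = 1/((32207/8)*(sqrt(-3182))) + 1084*(1/4672) = 8/(32207*((I*sqrt(3182)))) + 271/1168 = 8*(-I*sqrt(3182)/3182)/32207 + 271/1168 = -4*I*sqrt(3182)/51241337 + 271/1168 = 271/1168 - 4*I*sqrt(3182)/51241337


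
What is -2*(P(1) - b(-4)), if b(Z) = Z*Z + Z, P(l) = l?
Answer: 22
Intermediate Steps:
b(Z) = Z + Z**2 (b(Z) = Z**2 + Z = Z + Z**2)
-2*(P(1) - b(-4)) = -2*(1 - (-4)*(1 - 4)) = -2*(1 - (-4)*(-3)) = -2*(1 - 1*12) = -2*(1 - 12) = -2*(-11) = 22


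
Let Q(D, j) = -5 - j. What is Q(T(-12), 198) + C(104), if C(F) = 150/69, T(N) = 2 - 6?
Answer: -4619/23 ≈ -200.83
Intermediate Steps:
T(N) = -4
C(F) = 50/23 (C(F) = 150*(1/69) = 50/23)
Q(T(-12), 198) + C(104) = (-5 - 1*198) + 50/23 = (-5 - 198) + 50/23 = -203 + 50/23 = -4619/23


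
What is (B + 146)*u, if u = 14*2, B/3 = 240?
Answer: 24248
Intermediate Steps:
B = 720 (B = 3*240 = 720)
u = 28
(B + 146)*u = (720 + 146)*28 = 866*28 = 24248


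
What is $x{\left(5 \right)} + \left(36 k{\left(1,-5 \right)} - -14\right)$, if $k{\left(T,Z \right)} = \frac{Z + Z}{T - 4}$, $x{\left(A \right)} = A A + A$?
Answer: $164$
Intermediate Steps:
$x{\left(A \right)} = A + A^{2}$ ($x{\left(A \right)} = A^{2} + A = A + A^{2}$)
$k{\left(T,Z \right)} = \frac{2 Z}{-4 + T}$ ($k{\left(T,Z \right)} = \frac{2 Z}{T - 4} = \frac{2 Z}{-4 + T}$)
$x{\left(5 \right)} + \left(36 k{\left(1,-5 \right)} - -14\right) = 5 \left(1 + 5\right) - \left(-14 - 36 \cdot 2 \left(-5\right) \frac{1}{-4 + 1}\right) = 5 \cdot 6 + \left(36 \cdot 2 \left(-5\right) \frac{1}{-3} + 14\right) = 30 + \left(36 \cdot 2 \left(-5\right) \left(- \frac{1}{3}\right) + 14\right) = 30 + \left(36 \cdot \frac{10}{3} + 14\right) = 30 + \left(120 + 14\right) = 30 + 134 = 164$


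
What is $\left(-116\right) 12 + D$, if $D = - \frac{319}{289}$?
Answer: $- \frac{402607}{289} \approx -1393.1$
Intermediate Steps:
$D = - \frac{319}{289}$ ($D = \left(-319\right) \frac{1}{289} = - \frac{319}{289} \approx -1.1038$)
$\left(-116\right) 12 + D = \left(-116\right) 12 - \frac{319}{289} = -1392 - \frac{319}{289} = - \frac{402607}{289}$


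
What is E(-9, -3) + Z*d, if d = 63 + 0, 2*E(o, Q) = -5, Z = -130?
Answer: -16385/2 ≈ -8192.5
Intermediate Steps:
E(o, Q) = -5/2 (E(o, Q) = (½)*(-5) = -5/2)
d = 63
E(-9, -3) + Z*d = -5/2 - 130*63 = -5/2 - 8190 = -16385/2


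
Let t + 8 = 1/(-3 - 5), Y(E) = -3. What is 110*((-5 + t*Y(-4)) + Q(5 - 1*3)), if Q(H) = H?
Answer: 9405/4 ≈ 2351.3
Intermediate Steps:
t = -65/8 (t = -8 + 1/(-3 - 5) = -8 + 1/(-8) = -8 - ⅛ = -65/8 ≈ -8.1250)
110*((-5 + t*Y(-4)) + Q(5 - 1*3)) = 110*((-5 - 65/8*(-3)) + (5 - 1*3)) = 110*((-5 + 195/8) + (5 - 3)) = 110*(155/8 + 2) = 110*(171/8) = 9405/4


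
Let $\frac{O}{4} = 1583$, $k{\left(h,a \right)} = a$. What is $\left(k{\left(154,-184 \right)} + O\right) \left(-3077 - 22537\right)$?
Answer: $-157474872$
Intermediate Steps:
$O = 6332$ ($O = 4 \cdot 1583 = 6332$)
$\left(k{\left(154,-184 \right)} + O\right) \left(-3077 - 22537\right) = \left(-184 + 6332\right) \left(-3077 - 22537\right) = 6148 \left(-25614\right) = -157474872$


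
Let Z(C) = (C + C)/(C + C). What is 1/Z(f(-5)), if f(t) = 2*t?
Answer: 1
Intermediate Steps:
Z(C) = 1 (Z(C) = (2*C)/((2*C)) = (2*C)*(1/(2*C)) = 1)
1/Z(f(-5)) = 1/1 = 1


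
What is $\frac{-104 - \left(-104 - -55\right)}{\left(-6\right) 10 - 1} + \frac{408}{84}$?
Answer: $\frac{2459}{427} \approx 5.7588$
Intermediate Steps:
$\frac{-104 - \left(-104 - -55\right)}{\left(-6\right) 10 - 1} + \frac{408}{84} = \frac{-104 - \left(-104 + 55\right)}{-60 - 1} + 408 \cdot \frac{1}{84} = \frac{-104 - -49}{-61} + \frac{34}{7} = \left(-104 + 49\right) \left(- \frac{1}{61}\right) + \frac{34}{7} = \left(-55\right) \left(- \frac{1}{61}\right) + \frac{34}{7} = \frac{55}{61} + \frac{34}{7} = \frac{2459}{427}$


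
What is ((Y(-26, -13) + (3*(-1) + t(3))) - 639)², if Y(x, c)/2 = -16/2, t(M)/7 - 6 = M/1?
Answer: 354025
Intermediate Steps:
t(M) = 42 + 7*M (t(M) = 42 + 7*(M/1) = 42 + 7*(M*1) = 42 + 7*M)
Y(x, c) = -16 (Y(x, c) = 2*(-16/2) = 2*(-16*½) = 2*(-8) = -16)
((Y(-26, -13) + (3*(-1) + t(3))) - 639)² = ((-16 + (3*(-1) + (42 + 7*3))) - 639)² = ((-16 + (-3 + (42 + 21))) - 639)² = ((-16 + (-3 + 63)) - 639)² = ((-16 + 60) - 639)² = (44 - 639)² = (-595)² = 354025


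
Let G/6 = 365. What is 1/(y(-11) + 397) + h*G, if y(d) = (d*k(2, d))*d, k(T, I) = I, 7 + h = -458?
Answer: -951138901/934 ≈ -1.0184e+6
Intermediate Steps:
h = -465 (h = -7 - 458 = -465)
G = 2190 (G = 6*365 = 2190)
y(d) = d³ (y(d) = (d*d)*d = d²*d = d³)
1/(y(-11) + 397) + h*G = 1/((-11)³ + 397) - 465*2190 = 1/(-1331 + 397) - 1018350 = 1/(-934) - 1018350 = -1/934 - 1018350 = -951138901/934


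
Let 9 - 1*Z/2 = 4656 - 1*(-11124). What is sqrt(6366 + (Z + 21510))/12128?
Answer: I*sqrt(3666)/12128 ≈ 0.0049924*I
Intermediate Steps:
Z = -31542 (Z = 18 - 2*(4656 - 1*(-11124)) = 18 - 2*(4656 + 11124) = 18 - 2*15780 = 18 - 31560 = -31542)
sqrt(6366 + (Z + 21510))/12128 = sqrt(6366 + (-31542 + 21510))/12128 = sqrt(6366 - 10032)*(1/12128) = sqrt(-3666)*(1/12128) = (I*sqrt(3666))*(1/12128) = I*sqrt(3666)/12128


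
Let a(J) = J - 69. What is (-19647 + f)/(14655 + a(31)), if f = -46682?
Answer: -66329/14617 ≈ -4.5378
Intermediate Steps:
a(J) = -69 + J
(-19647 + f)/(14655 + a(31)) = (-19647 - 46682)/(14655 + (-69 + 31)) = -66329/(14655 - 38) = -66329/14617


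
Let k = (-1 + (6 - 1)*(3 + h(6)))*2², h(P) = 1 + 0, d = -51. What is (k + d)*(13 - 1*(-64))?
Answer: 1925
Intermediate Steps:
h(P) = 1
k = 76 (k = (-1 + (6 - 1)*(3 + 1))*2² = (-1 + 5*4)*4 = (-1 + 20)*4 = 19*4 = 76)
(k + d)*(13 - 1*(-64)) = (76 - 51)*(13 - 1*(-64)) = 25*(13 + 64) = 25*77 = 1925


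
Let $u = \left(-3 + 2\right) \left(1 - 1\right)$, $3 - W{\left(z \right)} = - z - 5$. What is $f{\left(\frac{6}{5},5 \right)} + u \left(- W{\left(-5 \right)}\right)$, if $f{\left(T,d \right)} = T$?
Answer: $\frac{6}{5} \approx 1.2$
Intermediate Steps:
$W{\left(z \right)} = 8 + z$ ($W{\left(z \right)} = 3 - \left(- z - 5\right) = 3 - \left(-5 - z\right) = 3 + \left(5 + z\right) = 8 + z$)
$u = 0$ ($u = \left(-1\right) 0 = 0$)
$f{\left(\frac{6}{5},5 \right)} + u \left(- W{\left(-5 \right)}\right) = \frac{6}{5} + 0 \left(- (8 - 5)\right) = 6 \cdot \frac{1}{5} + 0 \left(\left(-1\right) 3\right) = \frac{6}{5} + 0 \left(-3\right) = \frac{6}{5} + 0 = \frac{6}{5}$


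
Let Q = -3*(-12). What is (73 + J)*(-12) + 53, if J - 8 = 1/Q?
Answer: -2758/3 ≈ -919.33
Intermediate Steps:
Q = 36
J = 289/36 (J = 8 + 1/36 = 289/36 ≈ 8.0278)
(73 + J)*(-12) + 53 = (73 + 289/36)*(-12) + 53 = (2917/36)*(-12) + 53 = -2917/3 + 53 = -2758/3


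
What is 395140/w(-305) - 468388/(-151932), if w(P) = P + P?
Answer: -1493717345/2316963 ≈ -644.69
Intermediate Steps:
w(P) = 2*P
395140/w(-305) - 468388/(-151932) = 395140/((2*(-305))) - 468388/(-151932) = 395140/(-610) - 468388*(-1/151932) = 395140*(-1/610) + 117097/37983 = -39514/61 + 117097/37983 = -1493717345/2316963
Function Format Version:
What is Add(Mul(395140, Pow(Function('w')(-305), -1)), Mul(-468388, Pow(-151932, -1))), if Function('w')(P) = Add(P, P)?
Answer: Rational(-1493717345, 2316963) ≈ -644.69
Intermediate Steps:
Function('w')(P) = Mul(2, P)
Add(Mul(395140, Pow(Function('w')(-305), -1)), Mul(-468388, Pow(-151932, -1))) = Add(Mul(395140, Pow(Mul(2, -305), -1)), Mul(-468388, Pow(-151932, -1))) = Add(Mul(395140, Pow(-610, -1)), Mul(-468388, Rational(-1, 151932))) = Add(Mul(395140, Rational(-1, 610)), Rational(117097, 37983)) = Add(Rational(-39514, 61), Rational(117097, 37983)) = Rational(-1493717345, 2316963)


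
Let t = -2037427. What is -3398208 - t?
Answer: -1360781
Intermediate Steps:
-3398208 - t = -3398208 - 1*(-2037427) = -3398208 + 2037427 = -1360781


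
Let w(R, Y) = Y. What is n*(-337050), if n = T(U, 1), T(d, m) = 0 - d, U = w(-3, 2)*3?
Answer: 2022300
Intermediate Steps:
U = 6 (U = 2*3 = 6)
T(d, m) = -d
n = -6 (n = -1*6 = -6)
n*(-337050) = -6*(-337050) = 2022300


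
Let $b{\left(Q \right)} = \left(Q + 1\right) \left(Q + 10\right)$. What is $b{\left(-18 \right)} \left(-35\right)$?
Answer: $-4760$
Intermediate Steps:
$b{\left(Q \right)} = \left(1 + Q\right) \left(10 + Q\right)$
$b{\left(-18 \right)} \left(-35\right) = \left(10 + \left(-18\right)^{2} + 11 \left(-18\right)\right) \left(-35\right) = \left(10 + 324 - 198\right) \left(-35\right) = 136 \left(-35\right) = -4760$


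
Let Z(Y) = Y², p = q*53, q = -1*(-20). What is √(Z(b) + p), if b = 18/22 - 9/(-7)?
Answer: 2*√1577746/77 ≈ 32.626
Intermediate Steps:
q = 20
b = 162/77 (b = 18*(1/22) - 9*(-⅐) = 9/11 + 9/7 = 162/77 ≈ 2.1039)
p = 1060 (p = 20*53 = 1060)
√(Z(b) + p) = √((162/77)² + 1060) = √(26244/5929 + 1060) = √(6310984/5929) = 2*√1577746/77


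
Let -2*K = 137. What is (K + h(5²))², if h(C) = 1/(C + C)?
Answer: 2930944/625 ≈ 4689.5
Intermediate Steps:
K = -137/2 (K = -½*137 = -137/2 ≈ -68.500)
h(C) = 1/(2*C)
(K + h(5²))² = (-137/2 + 1/(2*(5²)))² = (-137/2 + (½)/25)² = (-137/2 + (½)*(1/25))² = (-137/2 + 1/50)² = (-1712/25)² = 2930944/625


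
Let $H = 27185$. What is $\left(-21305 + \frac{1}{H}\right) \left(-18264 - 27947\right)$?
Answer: $\frac{26764321729464}{27185} \approx 9.8452 \cdot 10^{8}$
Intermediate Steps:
$\left(-21305 + \frac{1}{H}\right) \left(-18264 - 27947\right) = \left(-21305 + \frac{1}{27185}\right) \left(-18264 - 27947\right) = \left(-21305 + \frac{1}{27185}\right) \left(-46211\right) = \left(- \frac{579176424}{27185}\right) \left(-46211\right) = \frac{26764321729464}{27185}$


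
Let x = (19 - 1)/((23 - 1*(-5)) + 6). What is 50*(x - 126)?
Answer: -106650/17 ≈ -6273.5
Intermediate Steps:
x = 9/17 (x = 18/((23 + 5) + 6) = 18/(28 + 6) = 18/34 = 18*(1/34) = 9/17 ≈ 0.52941)
50*(x - 126) = 50*(9/17 - 126) = 50*(-2133/17) = -106650/17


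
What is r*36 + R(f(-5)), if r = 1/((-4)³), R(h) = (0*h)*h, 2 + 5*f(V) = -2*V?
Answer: -9/16 ≈ -0.56250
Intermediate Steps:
f(V) = -⅖ - 2*V/5 (f(V) = -⅖ + (-2*V)/5 = -⅖ - 2*V/5)
R(h) = 0 (R(h) = 0*h = 0)
r = -1/64 (r = 1/(-64) = -1/64 ≈ -0.015625)
r*36 + R(f(-5)) = -1/64*36 + 0 = -9/16 + 0 = -9/16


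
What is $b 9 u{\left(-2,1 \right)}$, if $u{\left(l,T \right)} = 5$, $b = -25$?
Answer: $-1125$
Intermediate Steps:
$b 9 u{\left(-2,1 \right)} = \left(-25\right) 9 \cdot 5 = \left(-225\right) 5 = -1125$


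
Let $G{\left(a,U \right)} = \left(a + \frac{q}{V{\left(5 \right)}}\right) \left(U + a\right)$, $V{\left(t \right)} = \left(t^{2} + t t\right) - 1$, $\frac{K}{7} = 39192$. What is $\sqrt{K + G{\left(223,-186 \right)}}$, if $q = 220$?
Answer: $\frac{\sqrt{13855295}}{7} \approx 531.75$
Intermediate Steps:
$K = 274344$ ($K = 7 \cdot 39192 = 274344$)
$V{\left(t \right)} = -1 + 2 t^{2}$ ($V{\left(t \right)} = \left(t^{2} + t^{2}\right) - 1 = 2 t^{2} - 1 = -1 + 2 t^{2}$)
$G{\left(a,U \right)} = \left(\frac{220}{49} + a\right) \left(U + a\right)$ ($G{\left(a,U \right)} = \left(a + \frac{220}{-1 + 2 \cdot 5^{2}}\right) \left(U + a\right) = \left(a + \frac{220}{-1 + 2 \cdot 25}\right) \left(U + a\right) = \left(a + \frac{220}{-1 + 50}\right) \left(U + a\right) = \left(a + \frac{220}{49}\right) \left(U + a\right) = \left(\frac{220}{49} + a\right) \left(U + a\right)$)
$\sqrt{K + G{\left(223,-186 \right)}} = \sqrt{274344 + \left(\frac{220}{49} \left(-186\right) + \frac{220}{49} \cdot 223 + 223 \left(-186 + 223\right)\right)} = \sqrt{274344 + \left(- \frac{40920}{49} + \frac{49060}{49} + 223 \cdot 37\right)} = \sqrt{274344 + \left(- \frac{40920}{49} + \frac{49060}{49} + 8251\right)} = \sqrt{274344 + \frac{412439}{49}} = \sqrt{\frac{13855295}{49}} = \frac{\sqrt{13855295}}{7}$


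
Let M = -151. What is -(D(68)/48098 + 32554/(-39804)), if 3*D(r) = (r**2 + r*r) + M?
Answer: 60211804/79770533 ≈ 0.75481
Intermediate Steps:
D(r) = -151/3 + 2*r**2/3 (D(r) = ((r**2 + r*r) - 151)/3 = ((r**2 + r**2) - 151)/3 = (2*r**2 - 151)/3 = (-151 + 2*r**2)/3 = -151/3 + 2*r**2/3)
-(D(68)/48098 + 32554/(-39804)) = -((-151/3 + (2/3)*68**2)/48098 + 32554/(-39804)) = -((-151/3 + (2/3)*4624)*(1/48098) + 32554*(-1/39804)) = -((-151/3 + 9248/3)*(1/48098) - 16277/19902) = -((9097/3)*(1/48098) - 16277/19902) = -(9097/144294 - 16277/19902) = -1*(-60211804/79770533) = 60211804/79770533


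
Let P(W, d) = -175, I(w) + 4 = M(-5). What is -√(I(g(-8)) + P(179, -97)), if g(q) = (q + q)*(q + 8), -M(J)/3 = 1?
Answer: -I*√182 ≈ -13.491*I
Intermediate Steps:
M(J) = -3 (M(J) = -3*1 = -3)
g(q) = 2*q*(8 + q) (g(q) = (2*q)*(8 + q) = 2*q*(8 + q))
I(w) = -7 (I(w) = -4 - 3 = -7)
-√(I(g(-8)) + P(179, -97)) = -√(-7 - 175) = -√(-182) = -I*√182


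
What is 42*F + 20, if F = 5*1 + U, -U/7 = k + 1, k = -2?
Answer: 524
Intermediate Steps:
U = 7 (U = -7*(-2 + 1) = -7*(-1) = 7)
F = 12 (F = 5*1 + 7 = 5 + 7 = 12)
42*F + 20 = 42*12 + 20 = 504 + 20 = 524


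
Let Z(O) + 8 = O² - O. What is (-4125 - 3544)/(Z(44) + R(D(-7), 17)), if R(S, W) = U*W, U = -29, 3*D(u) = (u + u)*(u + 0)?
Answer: -7669/1391 ≈ -5.5133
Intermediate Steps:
Z(O) = -8 + O² - O (Z(O) = -8 + (O² - O) = -8 + O² - O)
D(u) = 2*u²/3 (D(u) = ((u + u)*(u + 0))/3 = ((2*u)*u)/3 = (2*u²)/3 = 2*u²/3)
R(S, W) = -29*W
(-4125 - 3544)/(Z(44) + R(D(-7), 17)) = (-4125 - 3544)/((-8 + 44² - 1*44) - 29*17) = -7669/((-8 + 1936 - 44) - 493) = -7669/(1884 - 493) = -7669/1391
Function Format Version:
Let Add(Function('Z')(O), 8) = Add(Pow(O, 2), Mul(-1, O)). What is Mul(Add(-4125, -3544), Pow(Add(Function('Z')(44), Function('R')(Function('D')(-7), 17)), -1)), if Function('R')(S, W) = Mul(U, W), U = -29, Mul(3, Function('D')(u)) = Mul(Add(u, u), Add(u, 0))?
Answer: Rational(-7669, 1391) ≈ -5.5133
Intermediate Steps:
Function('Z')(O) = Add(-8, Pow(O, 2), Mul(-1, O)) (Function('Z')(O) = Add(-8, Add(Pow(O, 2), Mul(-1, O))) = Add(-8, Pow(O, 2), Mul(-1, O)))
Function('D')(u) = Mul(Rational(2, 3), Pow(u, 2)) (Function('D')(u) = Mul(Rational(1, 3), Mul(Add(u, u), Add(u, 0))) = Mul(Rational(1, 3), Mul(Mul(2, u), u)) = Mul(Rational(1, 3), Mul(2, Pow(u, 2))) = Mul(Rational(2, 3), Pow(u, 2)))
Function('R')(S, W) = Mul(-29, W)
Mul(Add(-4125, -3544), Pow(Add(Function('Z')(44), Function('R')(Function('D')(-7), 17)), -1)) = Mul(Add(-4125, -3544), Pow(Add(Add(-8, Pow(44, 2), Mul(-1, 44)), Mul(-29, 17)), -1)) = Mul(-7669, Pow(Add(Add(-8, 1936, -44), -493), -1)) = Mul(-7669, Pow(Add(1884, -493), -1)) = Mul(-7669, Pow(1391, -1)) = Mul(-7669, Rational(1, 1391)) = Rational(-7669, 1391)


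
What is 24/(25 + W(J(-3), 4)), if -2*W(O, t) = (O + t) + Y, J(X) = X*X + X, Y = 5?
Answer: 48/35 ≈ 1.3714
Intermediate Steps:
J(X) = X + X**2 (J(X) = X**2 + X = X + X**2)
W(O, t) = -5/2 - O/2 - t/2 (W(O, t) = -((O + t) + 5)/2 = -(5 + O + t)/2 = -5/2 - O/2 - t/2)
24/(25 + W(J(-3), 4)) = 24/(25 + (-5/2 - (-3)*(1 - 3)/2 - 1/2*4)) = 24/(25 + (-5/2 - (-3)*(-2)/2 - 2)) = 24/(25 + (-5/2 - 1/2*6 - 2)) = 24/(25 + (-5/2 - 3 - 2)) = 24/(25 - 15/2) = 24/(35/2) = 24*(2/35) = 48/35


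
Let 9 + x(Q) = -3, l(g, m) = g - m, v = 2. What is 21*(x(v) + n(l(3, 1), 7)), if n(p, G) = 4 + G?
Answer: -21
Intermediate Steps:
x(Q) = -12 (x(Q) = -9 - 3 = -12)
21*(x(v) + n(l(3, 1), 7)) = 21*(-12 + (4 + 7)) = 21*(-12 + 11) = 21*(-1) = -21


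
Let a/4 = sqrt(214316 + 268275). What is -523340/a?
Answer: -130835*sqrt(482591)/482591 ≈ -188.34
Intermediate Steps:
a = 4*sqrt(482591) (a = 4*sqrt(214316 + 268275) = 4*sqrt(482591) ≈ 2778.8)
-523340/a = -523340*sqrt(482591)/1930364 = -130835*sqrt(482591)/482591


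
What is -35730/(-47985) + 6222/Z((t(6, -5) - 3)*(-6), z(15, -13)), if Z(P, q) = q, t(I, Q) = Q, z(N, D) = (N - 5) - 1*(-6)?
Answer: 9971145/25592 ≈ 389.62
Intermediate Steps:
z(N, D) = 1 + N (z(N, D) = (-5 + N) + 6 = 1 + N)
-35730/(-47985) + 6222/Z((t(6, -5) - 3)*(-6), z(15, -13)) = -35730/(-47985) + 6222/(1 + 15) = -35730*(-1/47985) + 6222/16 = 2382/3199 + 6222*(1/16) = 2382/3199 + 3111/8 = 9971145/25592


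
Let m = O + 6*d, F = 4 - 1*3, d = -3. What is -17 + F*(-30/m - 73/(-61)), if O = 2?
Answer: -6797/488 ≈ -13.928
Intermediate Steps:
F = 1 (F = 4 - 3 = 1)
m = -16 (m = 2 + 6*(-3) = 2 - 18 = -16)
-17 + F*(-30/m - 73/(-61)) = -17 + 1*(-30/(-16) - 73/(-61)) = -17 + 1*(-30*(-1/16) - 73*(-1/61)) = -17 + 1*(15/8 + 73/61) = -17 + 1*(1499/488) = -17 + 1499/488 = -6797/488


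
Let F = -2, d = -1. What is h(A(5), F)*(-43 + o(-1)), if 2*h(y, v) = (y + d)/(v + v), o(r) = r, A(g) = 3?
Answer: 11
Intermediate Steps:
h(y, v) = (-1 + y)/(4*v) (h(y, v) = ((y - 1)/(v + v))/2 = ((-1 + y)/((2*v)))/2 = ((-1 + y)*(1/(2*v)))/2 = ((-1 + y)/(2*v))/2 = (-1 + y)/(4*v))
h(A(5), F)*(-43 + o(-1)) = ((¼)*(-1 + 3)/(-2))*(-43 - 1) = ((¼)*(-½)*2)*(-44) = -¼*(-44) = 11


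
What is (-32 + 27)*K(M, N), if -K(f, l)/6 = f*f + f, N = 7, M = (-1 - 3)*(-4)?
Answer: 8160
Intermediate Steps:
M = 16 (M = -4*(-4) = 16)
K(f, l) = -6*f - 6*f² (K(f, l) = -6*(f*f + f) = -6*(f² + f) = -6*(f + f²) = -6*f - 6*f²)
(-32 + 27)*K(M, N) = (-32 + 27)*(-6*16*(1 + 16)) = -(-30)*16*17 = -5*(-1632) = 8160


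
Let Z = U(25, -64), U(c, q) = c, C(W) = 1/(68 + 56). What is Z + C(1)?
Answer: 3101/124 ≈ 25.008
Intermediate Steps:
C(W) = 1/124
Z = 25
Z + C(1) = 25 + 1/124 = 3101/124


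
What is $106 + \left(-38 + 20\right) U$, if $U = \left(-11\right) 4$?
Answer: $898$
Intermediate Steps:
$U = -44$
$106 + \left(-38 + 20\right) U = 106 + \left(-38 + 20\right) \left(-44\right) = 106 - -792 = 106 + 792 = 898$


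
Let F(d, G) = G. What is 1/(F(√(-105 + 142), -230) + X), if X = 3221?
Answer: 1/2991 ≈ 0.00033434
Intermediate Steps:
1/(F(√(-105 + 142), -230) + X) = 1/(-230 + 3221) = 1/2991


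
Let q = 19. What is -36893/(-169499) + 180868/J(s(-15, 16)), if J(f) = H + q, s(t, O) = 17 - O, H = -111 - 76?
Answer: -7662686777/7118958 ≈ -1076.4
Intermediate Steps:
H = -187
J(f) = -168 (J(f) = -187 + 19 = -168)
-36893/(-169499) + 180868/J(s(-15, 16)) = -36893/(-169499) + 180868/(-168) = -36893*(-1/169499) + 180868*(-1/168) = 36893/169499 - 45217/42 = -7662686777/7118958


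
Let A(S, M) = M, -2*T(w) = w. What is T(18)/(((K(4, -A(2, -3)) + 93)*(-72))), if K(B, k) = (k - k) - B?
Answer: 1/712 ≈ 0.0014045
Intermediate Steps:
T(w) = -w/2
K(B, k) = -B (K(B, k) = 0 - B = -B)
T(18)/(((K(4, -A(2, -3)) + 93)*(-72))) = (-½*18)/(((-1*4 + 93)*(-72))) = -9*(-1/(72*(-4 + 93))) = -9/(89*(-72)) = -9/(-6408) = -9*(-1/6408) = 1/712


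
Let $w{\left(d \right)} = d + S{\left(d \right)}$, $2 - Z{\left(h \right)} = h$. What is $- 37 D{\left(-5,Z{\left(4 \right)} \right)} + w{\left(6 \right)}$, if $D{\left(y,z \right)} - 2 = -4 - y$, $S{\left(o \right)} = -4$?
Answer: $-109$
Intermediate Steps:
$Z{\left(h \right)} = 2 - h$
$D{\left(y,z \right)} = -2 - y$ ($D{\left(y,z \right)} = 2 - \left(4 + y\right) = -2 - y$)
$w{\left(d \right)} = -4 + d$ ($w{\left(d \right)} = d - 4 = -4 + d$)
$- 37 D{\left(-5,Z{\left(4 \right)} \right)} + w{\left(6 \right)} = - 37 \left(-2 - -5\right) + \left(-4 + 6\right) = - 37 \left(-2 + 5\right) + 2 = \left(-37\right) 3 + 2 = -111 + 2 = -109$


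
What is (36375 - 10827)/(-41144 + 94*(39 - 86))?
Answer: -12774/22781 ≈ -0.56073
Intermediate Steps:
(36375 - 10827)/(-41144 + 94*(39 - 86)) = 25548/(-41144 + 94*(-47)) = 25548/(-41144 - 4418) = 25548/(-45562) = 25548*(-1/45562) = -12774/22781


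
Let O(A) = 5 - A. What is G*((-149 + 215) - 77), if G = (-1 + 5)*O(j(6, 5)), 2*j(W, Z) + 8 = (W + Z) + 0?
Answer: -154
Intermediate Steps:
j(W, Z) = -4 + W/2 + Z/2 (j(W, Z) = -4 + ((W + Z) + 0)/2 = -4 + (W + Z)/2 = -4 + (W/2 + Z/2) = -4 + W/2 + Z/2)
G = 14 (G = (-1 + 5)*(5 - (-4 + (1/2)*6 + (1/2)*5)) = 4*(5 - (-4 + 3 + 5/2)) = 4*(5 - 1*3/2) = 4*(5 - 3/2) = 4*(7/2) = 14)
G*((-149 + 215) - 77) = 14*((-149 + 215) - 77) = 14*(66 - 77) = 14*(-11) = -154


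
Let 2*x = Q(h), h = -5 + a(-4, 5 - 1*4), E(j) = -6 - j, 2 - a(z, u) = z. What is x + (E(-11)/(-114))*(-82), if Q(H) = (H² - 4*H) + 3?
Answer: 205/57 ≈ 3.5965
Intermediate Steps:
a(z, u) = 2 - z
h = 1 (h = -5 + (2 - 1*(-4)) = -5 + (2 + 4) = -5 + 6 = 1)
Q(H) = 3 + H² - 4*H
x = 0 (x = (3 + 1² - 4*1)/2 = (3 + 1 - 4)/2 = (½)*0 = 0)
x + (E(-11)/(-114))*(-82) = 0 + ((-6 - 1*(-11))/(-114))*(-82) = 0 + ((-6 + 11)*(-1/114))*(-82) = 0 + (5*(-1/114))*(-82) = 0 - 5/114*(-82) = 0 + 205/57 = 205/57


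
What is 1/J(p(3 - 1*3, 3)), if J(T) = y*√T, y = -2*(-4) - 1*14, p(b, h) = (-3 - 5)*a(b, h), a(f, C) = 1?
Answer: I*√2/24 ≈ 0.058926*I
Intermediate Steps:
p(b, h) = -8 (p(b, h) = (-3 - 5)*1 = -8*1 = -8)
y = -6 (y = 8 - 14 = -6)
J(T) = -6*√T
1/J(p(3 - 1*3, 3)) = 1/(-12*I*√2) = I*√2/24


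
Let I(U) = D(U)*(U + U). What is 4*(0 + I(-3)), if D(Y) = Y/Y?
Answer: -24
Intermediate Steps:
D(Y) = 1
I(U) = 2*U (I(U) = 1*(U + U) = 1*(2*U) = 2*U)
4*(0 + I(-3)) = 4*(0 + 2*(-3)) = 4*(0 - 6) = 4*(-6) = -24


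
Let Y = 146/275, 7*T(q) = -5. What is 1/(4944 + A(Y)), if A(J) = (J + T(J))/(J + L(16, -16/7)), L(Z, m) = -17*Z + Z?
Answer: 491778/2431350785 ≈ 0.00020227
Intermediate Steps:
L(Z, m) = -16*Z
T(q) = -5/7 (T(q) = (⅐)*(-5) = -5/7)
Y = 146/275 (Y = 146*(1/275) = 146/275 ≈ 0.53091)
A(J) = (-5/7 + J)/(-256 + J) (A(J) = (J - 5/7)/(J - 16*16) = (-5/7 + J)/(J - 256) = (-5/7 + J)/(-256 + J))
1/(4944 + A(Y)) = 1/(4944 + (-5/7 + 146/275)/(-256 + 146/275)) = 1/(4944 - 353/1925/(-70254/275)) = 1/(4944 - 275/70254*(-353/1925)) = 1/(4944 + 353/491778) = 1/(2431350785/491778) = 491778/2431350785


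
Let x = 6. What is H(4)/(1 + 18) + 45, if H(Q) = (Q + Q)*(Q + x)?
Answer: 935/19 ≈ 49.211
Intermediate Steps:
H(Q) = 2*Q*(6 + Q) (H(Q) = (Q + Q)*(Q + 6) = (2*Q)*(6 + Q) = 2*Q*(6 + Q))
H(4)/(1 + 18) + 45 = (2*4*(6 + 4))/(1 + 18) + 45 = (2*4*10)/19 + 45 = 80*(1/19) + 45 = 80/19 + 45 = 935/19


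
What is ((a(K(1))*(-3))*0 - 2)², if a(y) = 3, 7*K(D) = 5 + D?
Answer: 4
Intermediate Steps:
K(D) = 5/7 + D/7 (K(D) = (5 + D)/7 = 5/7 + D/7)
((a(K(1))*(-3))*0 - 2)² = ((3*(-3))*0 - 2)² = (-9*0 - 2)² = (0 - 2)² = (-2)² = 4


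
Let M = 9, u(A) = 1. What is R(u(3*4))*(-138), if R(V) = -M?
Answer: 1242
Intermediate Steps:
R(V) = -9 (R(V) = -1*9 = -9)
R(u(3*4))*(-138) = -9*(-138) = 1242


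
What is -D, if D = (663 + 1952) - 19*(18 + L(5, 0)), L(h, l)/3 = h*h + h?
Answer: -563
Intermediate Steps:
L(h, l) = 3*h + 3*h**2 (L(h, l) = 3*(h*h + h) = 3*(h**2 + h) = 3*(h + h**2) = 3*h + 3*h**2)
D = 563 (D = (663 + 1952) - 19*(18 + 3*5*(1 + 5)) = 2615 - 19*(18 + 3*5*6) = 2615 - 19*(18 + 90) = 2615 - 19*108 = 2615 - 2052 = 563)
-D = -1*563 = -563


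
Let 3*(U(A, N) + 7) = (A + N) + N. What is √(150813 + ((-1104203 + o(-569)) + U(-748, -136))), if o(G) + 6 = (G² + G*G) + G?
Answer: I*√306790 ≈ 553.89*I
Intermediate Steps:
U(A, N) = -7 + A/3 + 2*N/3 (U(A, N) = -7 + ((A + N) + N)/3 = -7 + (A + 2*N)/3 = -7 + (A/3 + 2*N/3) = -7 + A/3 + 2*N/3)
o(G) = -6 + G + 2*G² (o(G) = -6 + ((G² + G*G) + G) = -6 + ((G² + G²) + G) = -6 + (2*G² + G) = -6 + (G + 2*G²) = -6 + G + 2*G²)
√(150813 + ((-1104203 + o(-569)) + U(-748, -136))) = √(150813 + ((-1104203 + (-6 - 569 + 2*(-569)²)) + (-7 + (⅓)*(-748) + (⅔)*(-136)))) = √(150813 + ((-1104203 + (-6 - 569 + 2*323761)) + (-7 - 748/3 - 272/3))) = √(150813 + ((-1104203 + (-6 - 569 + 647522)) - 347)) = √(150813 + ((-1104203 + 646947) - 347)) = √(150813 + (-457256 - 347)) = √(150813 - 457603) = √(-306790) = I*√306790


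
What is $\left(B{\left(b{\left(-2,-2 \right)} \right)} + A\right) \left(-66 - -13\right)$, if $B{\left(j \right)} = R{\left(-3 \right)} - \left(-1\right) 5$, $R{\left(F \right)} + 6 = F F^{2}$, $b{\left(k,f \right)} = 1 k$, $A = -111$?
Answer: $7367$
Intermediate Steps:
$b{\left(k,f \right)} = k$
$R{\left(F \right)} = -6 + F^{3}$ ($R{\left(F \right)} = -6 + F F^{2} = -6 + F^{3}$)
$B{\left(j \right)} = -28$ ($B{\left(j \right)} = \left(-6 + \left(-3\right)^{3}\right) - \left(-1\right) 5 = \left(-6 - 27\right) - -5 = -33 + 5 = -28$)
$\left(B{\left(b{\left(-2,-2 \right)} \right)} + A\right) \left(-66 - -13\right) = \left(-28 - 111\right) \left(-66 - -13\right) = - 139 \left(-66 + 13\right) = \left(-139\right) \left(-53\right) = 7367$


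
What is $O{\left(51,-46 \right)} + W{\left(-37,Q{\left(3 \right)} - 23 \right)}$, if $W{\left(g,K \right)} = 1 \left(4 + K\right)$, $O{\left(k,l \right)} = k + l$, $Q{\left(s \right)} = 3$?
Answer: $-11$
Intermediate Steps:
$W{\left(g,K \right)} = 4 + K$
$O{\left(51,-46 \right)} + W{\left(-37,Q{\left(3 \right)} - 23 \right)} = \left(51 - 46\right) + \left(4 + \left(3 - 23\right)\right) = 5 + \left(4 + \left(3 - 23\right)\right) = 5 + \left(4 - 20\right) = 5 - 16 = -11$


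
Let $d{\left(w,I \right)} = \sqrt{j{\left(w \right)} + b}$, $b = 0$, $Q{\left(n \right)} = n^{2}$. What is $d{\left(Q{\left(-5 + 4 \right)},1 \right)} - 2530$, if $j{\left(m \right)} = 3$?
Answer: $-2530 + \sqrt{3} \approx -2528.3$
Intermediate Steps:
$d{\left(w,I \right)} = \sqrt{3}$ ($d{\left(w,I \right)} = \sqrt{3 + 0} = \sqrt{3}$)
$d{\left(Q{\left(-5 + 4 \right)},1 \right)} - 2530 = \sqrt{3} - 2530 = -2530 + \sqrt{3}$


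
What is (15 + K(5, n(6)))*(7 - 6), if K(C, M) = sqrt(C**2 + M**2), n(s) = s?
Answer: 15 + sqrt(61) ≈ 22.810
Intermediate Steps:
(15 + K(5, n(6)))*(7 - 6) = (15 + sqrt(5**2 + 6**2))*(7 - 6) = (15 + sqrt(25 + 36))*1 = (15 + sqrt(61))*1 = 15 + sqrt(61)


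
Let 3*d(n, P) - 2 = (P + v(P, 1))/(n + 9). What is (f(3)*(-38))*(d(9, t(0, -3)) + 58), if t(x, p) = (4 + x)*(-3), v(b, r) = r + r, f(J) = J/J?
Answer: -60002/27 ≈ -2222.3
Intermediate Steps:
f(J) = 1
v(b, r) = 2*r
t(x, p) = -12 - 3*x
d(n, P) = ⅔ + (2 + P)/(3*(9 + n)) (d(n, P) = ⅔ + ((P + 2*1)/(n + 9))/3 = ⅔ + ((P + 2)/(9 + n))/3 = ⅔ + ((2 + P)/(9 + n))/3 = ⅔ + (2 + P)/(3*(9 + n)))
(f(3)*(-38))*(d(9, t(0, -3)) + 58) = (1*(-38))*((20 + (-12 - 3*0) + 2*9)/(3*(9 + 9)) + 58) = -38*((⅓)*(20 + (-12 + 0) + 18)/18 + 58) = -38*((⅓)*(1/18)*(20 - 12 + 18) + 58) = -38*((⅓)*(1/18)*26 + 58) = -38*(13/27 + 58) = -38*1579/27 = -60002/27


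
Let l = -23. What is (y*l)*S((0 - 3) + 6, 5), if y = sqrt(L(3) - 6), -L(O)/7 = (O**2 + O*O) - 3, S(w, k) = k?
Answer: -115*I*sqrt(111) ≈ -1211.6*I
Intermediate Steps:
L(O) = 21 - 14*O**2 (L(O) = -7*((O**2 + O*O) - 3) = -7*((O**2 + O**2) - 3) = -7*(2*O**2 - 3) = -7*(-3 + 2*O**2) = 21 - 14*O**2)
y = I*sqrt(111) (y = sqrt((21 - 14*3**2) - 6) = sqrt((21 - 14*9) - 6) = sqrt((21 - 126) - 6) = sqrt(-105 - 6) = sqrt(-111) = I*sqrt(111) ≈ 10.536*I)
(y*l)*S((0 - 3) + 6, 5) = ((I*sqrt(111))*(-23))*5 = -23*I*sqrt(111)*5 = -115*I*sqrt(111)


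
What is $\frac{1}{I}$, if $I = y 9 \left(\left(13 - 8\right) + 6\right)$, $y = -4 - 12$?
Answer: $- \frac{1}{1584} \approx -0.00063131$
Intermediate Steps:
$y = -16$ ($y = -4 - 12 = -16$)
$I = -1584$ ($I = \left(-16\right) 9 \left(\left(13 - 8\right) + 6\right) = - 144 \left(5 + 6\right) = \left(-144\right) 11 = -1584$)
$\frac{1}{I} = \frac{1}{-1584} = - \frac{1}{1584}$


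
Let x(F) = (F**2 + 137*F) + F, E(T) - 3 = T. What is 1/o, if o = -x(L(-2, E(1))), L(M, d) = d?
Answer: -1/568 ≈ -0.0017606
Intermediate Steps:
E(T) = 3 + T
x(F) = F**2 + 138*F
o = -568 (o = -(3 + 1)*(138 + (3 + 1)) = -4*(138 + 4) = -4*142 = -1*568 = -568)
1/o = 1/(-568) = -1/568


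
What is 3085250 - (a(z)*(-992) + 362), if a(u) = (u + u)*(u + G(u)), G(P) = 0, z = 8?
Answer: 3211864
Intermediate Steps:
a(u) = 2*u**2 (a(u) = (u + u)*(u + 0) = (2*u)*u = 2*u**2)
3085250 - (a(z)*(-992) + 362) = 3085250 - ((2*8**2)*(-992) + 362) = 3085250 - ((2*64)*(-992) + 362) = 3085250 - (128*(-992) + 362) = 3085250 - (-126976 + 362) = 3085250 - 1*(-126614) = 3085250 + 126614 = 3211864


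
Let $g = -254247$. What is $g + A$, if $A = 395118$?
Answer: $140871$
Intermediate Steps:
$g + A = -254247 + 395118 = 140871$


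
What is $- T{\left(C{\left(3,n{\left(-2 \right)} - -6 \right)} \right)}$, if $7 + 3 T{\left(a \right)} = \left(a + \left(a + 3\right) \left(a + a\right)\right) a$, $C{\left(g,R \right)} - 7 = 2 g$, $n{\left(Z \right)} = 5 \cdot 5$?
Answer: $- \frac{5570}{3} \approx -1856.7$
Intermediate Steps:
$n{\left(Z \right)} = 25$
$C{\left(g,R \right)} = 7 + 2 g$
$T{\left(a \right)} = - \frac{7}{3} + \frac{a \left(a + 2 a \left(3 + a\right)\right)}{3}$ ($T{\left(a \right)} = - \frac{7}{3} + \frac{\left(a + \left(a + 3\right) \left(a + a\right)\right) a}{3} = - \frac{7}{3} + \frac{\left(a + \left(3 + a\right) 2 a\right) a}{3} = - \frac{7}{3} + \frac{\left(a + 2 a \left(3 + a\right)\right) a}{3} = - \frac{7}{3} + \frac{a \left(a + 2 a \left(3 + a\right)\right)}{3}$)
$- T{\left(C{\left(3,n{\left(-2 \right)} - -6 \right)} \right)} = - (- \frac{7}{3} + \frac{2 \left(7 + 2 \cdot 3\right)^{3}}{3} + \frac{7 \left(7 + 2 \cdot 3\right)^{2}}{3}) = - (- \frac{7}{3} + \frac{2 \left(7 + 6\right)^{3}}{3} + \frac{7 \left(7 + 6\right)^{2}}{3}) = - (- \frac{7}{3} + \frac{2 \cdot 13^{3}}{3} + \frac{7 \cdot 13^{2}}{3}) = - (- \frac{7}{3} + \frac{2}{3} \cdot 2197 + \frac{7}{3} \cdot 169) = - (- \frac{7}{3} + \frac{4394}{3} + \frac{1183}{3}) = \left(-1\right) \frac{5570}{3} = - \frac{5570}{3}$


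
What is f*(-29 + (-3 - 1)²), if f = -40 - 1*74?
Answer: 1482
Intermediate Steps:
f = -114 (f = -40 - 74 = -114)
f*(-29 + (-3 - 1)²) = -114*(-29 + (-3 - 1)²) = -114*(-29 + (-4)²) = -114*(-29 + 16) = -114*(-13) = 1482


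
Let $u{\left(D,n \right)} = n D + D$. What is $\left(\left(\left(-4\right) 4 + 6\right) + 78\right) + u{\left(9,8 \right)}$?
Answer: $149$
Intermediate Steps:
$u{\left(D,n \right)} = D + D n$ ($u{\left(D,n \right)} = D n + D = D + D n$)
$\left(\left(\left(-4\right) 4 + 6\right) + 78\right) + u{\left(9,8 \right)} = \left(\left(\left(-4\right) 4 + 6\right) + 78\right) + 9 \left(1 + 8\right) = \left(\left(-16 + 6\right) + 78\right) + 9 \cdot 9 = \left(-10 + 78\right) + 81 = 68 + 81 = 149$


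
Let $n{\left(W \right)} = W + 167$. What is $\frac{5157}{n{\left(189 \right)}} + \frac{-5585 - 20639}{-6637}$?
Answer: $\frac{43562753}{2362772} \approx 18.437$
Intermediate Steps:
$n{\left(W \right)} = 167 + W$
$\frac{5157}{n{\left(189 \right)}} + \frac{-5585 - 20639}{-6637} = \frac{5157}{167 + 189} + \frac{-5585 - 20639}{-6637} = \frac{5157}{356} - - \frac{26224}{6637} = 5157 \cdot \frac{1}{356} + \frac{26224}{6637} = \frac{5157}{356} + \frac{26224}{6637} = \frac{43562753}{2362772}$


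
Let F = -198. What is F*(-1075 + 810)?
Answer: 52470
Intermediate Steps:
F*(-1075 + 810) = -198*(-1075 + 810) = -198*(-265) = 52470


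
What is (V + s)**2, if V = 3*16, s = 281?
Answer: 108241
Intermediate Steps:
V = 48
(V + s)**2 = (48 + 281)**2 = 329**2 = 108241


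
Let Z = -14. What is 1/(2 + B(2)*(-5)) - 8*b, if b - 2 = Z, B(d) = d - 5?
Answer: 1633/17 ≈ 96.059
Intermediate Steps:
B(d) = -5 + d
b = -12 (b = 2 - 14 = -12)
1/(2 + B(2)*(-5)) - 8*b = 1/(2 + (-5 + 2)*(-5)) - 8*(-12) = 1/(2 - 3*(-5)) + 96 = 1/(2 + 15) + 96 = 1/17 + 96 = 1633/17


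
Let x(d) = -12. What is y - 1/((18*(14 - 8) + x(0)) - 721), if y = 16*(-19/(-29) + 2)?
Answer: 770029/18125 ≈ 42.484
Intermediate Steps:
y = 1232/29 (y = 16*(-19*(-1/29) + 2) = 16*(19/29 + 2) = 16*(77/29) = 1232/29 ≈ 42.483)
y - 1/((18*(14 - 8) + x(0)) - 721) = 1232/29 - 1/((18*(14 - 8) - 12) - 721) = 1232/29 - 1/((18*6 - 12) - 721) = 1232/29 - 1/((108 - 12) - 721) = 1232/29 - 1/(96 - 721) = 1232/29 - 1/(-625) = 1232/29 - 1*(-1/625) = 1232/29 + 1/625 = 770029/18125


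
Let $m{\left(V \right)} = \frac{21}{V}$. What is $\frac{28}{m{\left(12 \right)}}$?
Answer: $16$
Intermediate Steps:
$\frac{28}{m{\left(12 \right)}} = \frac{28}{21 \cdot \frac{1}{12}} = \frac{28}{\frac{7}{4}} = 28 \cdot \frac{4}{7} = 16$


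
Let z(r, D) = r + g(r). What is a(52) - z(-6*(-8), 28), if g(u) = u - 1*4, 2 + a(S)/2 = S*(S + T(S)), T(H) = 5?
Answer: 5832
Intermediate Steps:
a(S) = -4 + 2*S*(5 + S) (a(S) = -4 + 2*(S*(S + 5)) = -4 + 2*(S*(5 + S)) = -4 + 2*S*(5 + S))
g(u) = -4 + u (g(u) = u - 4 = -4 + u)
z(r, D) = -4 + 2*r (z(r, D) = r + (-4 + r) = -4 + 2*r)
a(52) - z(-6*(-8), 28) = (-4 + 2*52² + 10*52) - (-4 + 2*(-6*(-8))) = (-4 + 2*2704 + 520) - (-4 + 2*48) = (-4 + 5408 + 520) - (-4 + 96) = 5924 - 1*92 = 5924 - 92 = 5832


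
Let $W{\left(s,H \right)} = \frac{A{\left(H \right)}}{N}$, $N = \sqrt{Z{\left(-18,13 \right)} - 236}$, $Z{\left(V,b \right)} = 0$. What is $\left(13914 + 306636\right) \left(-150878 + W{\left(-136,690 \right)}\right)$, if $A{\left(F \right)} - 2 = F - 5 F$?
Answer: $-48363942900 + \frac{442038450 i \sqrt{59}}{59} \approx -4.8364 \cdot 10^{10} + 5.7548 \cdot 10^{7} i$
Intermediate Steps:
$A{\left(F \right)} = 2 - 4 F$ ($A{\left(F \right)} = 2 + \left(F - 5 F\right) = 2 - 4 F$)
$N = 2 i \sqrt{59}$ ($N = \sqrt{0 - 236} = \sqrt{-236} = 2 i \sqrt{59} \approx 15.362 i$)
$W{\left(s,H \right)} = - \frac{i \sqrt{59} \left(2 - 4 H\right)}{118}$ ($W{\left(s,H \right)} = \frac{2 - 4 H}{2 i \sqrt{59}} = \left(2 - 4 H\right) \left(- \frac{i \sqrt{59}}{118}\right) = - \frac{i \sqrt{59} \left(2 - 4 H\right)}{118}$)
$\left(13914 + 306636\right) \left(-150878 + W{\left(-136,690 \right)}\right) = \left(13914 + 306636\right) \left(-150878 + \frac{i \sqrt{59} \left(-1 + 2 \cdot 690\right)}{59}\right) = 320550 \left(-150878 + \frac{i \sqrt{59} \left(-1 + 1380\right)}{59}\right) = 320550 \left(-150878 + \frac{1}{59} i \sqrt{59} \cdot 1379\right) = 320550 \left(-150878 + \frac{1379 i \sqrt{59}}{59}\right) = -48363942900 + \frac{442038450 i \sqrt{59}}{59}$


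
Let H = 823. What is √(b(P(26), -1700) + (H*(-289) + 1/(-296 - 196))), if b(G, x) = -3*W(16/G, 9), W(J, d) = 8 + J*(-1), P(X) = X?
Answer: I*√2432736382479/3198 ≈ 487.72*I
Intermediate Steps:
W(J, d) = 8 - J
b(G, x) = -24 + 48/G (b(G, x) = -3*(8 - 16/G) = -24 + 48/G)
√(b(P(26), -1700) + (H*(-289) + 1/(-296 - 196))) = √((-24 + 48/26) + (823*(-289) + 1/(-296 - 196))) = √((-24 + 48*(1/26)) + (-237847 + 1/(-492))) = √((-24 + 24/13) + (-237847 - 1/492)) = √(-288/13 - 117020725/492) = √(-1521411121/6396) = I*√2432736382479/3198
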